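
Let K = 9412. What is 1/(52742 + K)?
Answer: 1/62154 ≈ 1.6089e-5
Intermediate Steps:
1/(52742 + K) = 1/(52742 + 9412) = 1/62154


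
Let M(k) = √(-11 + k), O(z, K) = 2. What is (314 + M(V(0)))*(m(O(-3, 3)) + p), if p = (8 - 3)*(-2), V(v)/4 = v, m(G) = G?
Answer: -2512 - 8*I*√11 ≈ -2512.0 - 26.533*I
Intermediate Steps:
V(v) = 4*v
p = -10 (p = 5*(-2) = -10)
(314 + M(V(0)))*(m(O(-3, 3)) + p) = (314 + √(-11 + 4*0))*(2 - 10) = (314 + √(-11 + 0))*(-8) = (314 + √(-11))*(-8) = (314 + I*√11)*(-8) = -2512 - 8*I*√11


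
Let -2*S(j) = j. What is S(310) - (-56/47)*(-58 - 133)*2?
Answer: -28677/47 ≈ -610.15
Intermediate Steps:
S(j) = -j/2
S(310) - (-56/47)*(-58 - 133)*2 = -1/2*310 - (-56/47)*(-58 - 133)*2 = -155 - -56*1/47*(-191)*2 = -155 - (-56/47*(-191))*2 = -155 - 10696*2/47 = -155 - 1*21392/47 = -155 - 21392/47 = -28677/47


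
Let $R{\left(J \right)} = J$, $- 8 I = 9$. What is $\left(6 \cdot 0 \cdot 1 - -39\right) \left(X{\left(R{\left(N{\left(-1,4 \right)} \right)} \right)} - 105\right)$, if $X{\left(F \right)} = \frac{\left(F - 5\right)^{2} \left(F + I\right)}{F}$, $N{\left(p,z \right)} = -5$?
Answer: $\frac{1365}{2} \approx 682.5$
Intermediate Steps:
$I = - \frac{9}{8}$ ($I = \left(- \frac{1}{8}\right) 9 = - \frac{9}{8} \approx -1.125$)
$X{\left(F \right)} = \frac{\left(-5 + F\right)^{2} \left(- \frac{9}{8} + F\right)}{F}$ ($X{\left(F \right)} = \frac{\left(F - 5\right)^{2} \left(F - \frac{9}{8}\right)}{F} = \frac{\left(-5 + F\right)^{2} \left(- \frac{9}{8} + F\right)}{F}$)
$\left(6 \cdot 0 \cdot 1 - -39\right) \left(X{\left(R{\left(N{\left(-1,4 \right)} \right)} \right)} - 105\right) = \left(6 \cdot 0 \cdot 1 - -39\right) \left(\frac{\left(-5 - 5\right)^{2} \left(- \frac{9}{8} - 5\right)}{-5} - 105\right) = \left(0 \cdot 1 + 39\right) \left(\left(- \frac{1}{5}\right) \left(-10\right)^{2} \left(- \frac{49}{8}\right) - 105\right) = \left(0 + 39\right) \left(\left(- \frac{1}{5}\right) 100 \left(- \frac{49}{8}\right) - 105\right) = 39 \left(\frac{245}{2} - 105\right) = 39 \cdot \frac{35}{2} = \frac{1365}{2}$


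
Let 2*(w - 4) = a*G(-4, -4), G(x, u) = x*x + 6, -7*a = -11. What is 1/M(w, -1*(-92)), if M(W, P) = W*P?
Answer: 7/13708 ≈ 0.00051065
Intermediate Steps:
a = 11/7 (a = -⅐*(-11) = 11/7 ≈ 1.5714)
G(x, u) = 6 + x² (G(x, u) = x² + 6 = 6 + x²)
w = 149/7 (w = 4 + (11*(6 + (-4)²)/7)/2 = 4 + (11*(6 + 16)/7)/2 = 4 + ((11/7)*22)/2 = 4 + (½)*(242/7) = 4 + 121/7 = 149/7 ≈ 21.286)
M(W, P) = P*W
1/M(w, -1*(-92)) = 1/(-1*(-92)*(149/7)) = 1/(92*(149/7)) = 1/(13708/7) = 7/13708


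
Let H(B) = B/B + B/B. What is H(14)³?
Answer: 8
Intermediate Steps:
H(B) = 2 (H(B) = 1 + 1 = 2)
H(14)³ = 2³ = 8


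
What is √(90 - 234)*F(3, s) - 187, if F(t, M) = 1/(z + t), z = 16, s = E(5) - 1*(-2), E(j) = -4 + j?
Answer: -187 + 12*I/19 ≈ -187.0 + 0.63158*I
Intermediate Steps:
s = 3 (s = (-4 + 5) - 1*(-2) = 1 + 2 = 3)
F(t, M) = 1/(16 + t)
√(90 - 234)*F(3, s) - 187 = √(90 - 234)/(16 + 3) - 187 = √(-144)/19 - 187 = (12*I)*(1/19) - 187 = 12*I/19 - 187 = -187 + 12*I/19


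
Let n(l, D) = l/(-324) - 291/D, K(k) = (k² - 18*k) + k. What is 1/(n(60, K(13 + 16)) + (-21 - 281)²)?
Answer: 3132/285647729 ≈ 1.0965e-5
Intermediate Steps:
K(k) = k² - 17*k
n(l, D) = -291/D - l/324 (n(l, D) = l*(-1/324) - 291/D = -l/324 - 291/D = -291/D - l/324)
1/(n(60, K(13 + 16)) + (-21 - 281)²) = 1/((-291*1/((-17 + (13 + 16))*(13 + 16)) - 1/324*60) + (-21 - 281)²) = 1/((-291*1/(29*(-17 + 29)) - 5/27) + (-302)²) = 1/((-291/(29*12) - 5/27) + 91204) = 1/((-291/348 - 5/27) + 91204) = 1/((-291*1/348 - 5/27) + 91204) = 1/((-97/116 - 5/27) + 91204) = 1/(-3199/3132 + 91204) = 1/(285647729/3132) = 3132/285647729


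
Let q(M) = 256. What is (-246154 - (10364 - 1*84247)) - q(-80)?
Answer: -172527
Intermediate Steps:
(-246154 - (10364 - 1*84247)) - q(-80) = (-246154 - (10364 - 1*84247)) - 1*256 = (-246154 - (10364 - 84247)) - 256 = (-246154 - 1*(-73883)) - 256 = (-246154 + 73883) - 256 = -172271 - 256 = -172527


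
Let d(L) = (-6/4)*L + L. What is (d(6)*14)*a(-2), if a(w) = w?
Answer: 84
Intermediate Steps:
d(L) = -L/2 (d(L) = (-6*1/4)*L + L = -3*L/2 + L = -L/2)
(d(6)*14)*a(-2) = (-1/2*6*14)*(-2) = -3*14*(-2) = -42*(-2) = 84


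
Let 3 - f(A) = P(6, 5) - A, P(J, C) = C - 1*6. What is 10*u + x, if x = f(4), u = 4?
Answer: 48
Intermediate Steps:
P(J, C) = -6 + C (P(J, C) = C - 6 = -6 + C)
f(A) = 4 + A (f(A) = 3 - ((-6 + 5) - A) = 3 - (-1 - A) = 3 + (1 + A) = 4 + A)
x = 8 (x = 4 + 4 = 8)
10*u + x = 10*4 + 8 = 40 + 8 = 48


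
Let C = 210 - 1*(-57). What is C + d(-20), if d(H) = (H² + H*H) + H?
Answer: 1047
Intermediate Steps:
C = 267 (C = 210 + 57 = 267)
d(H) = H + 2*H² (d(H) = (H² + H²) + H = 2*H² + H = H + 2*H²)
C + d(-20) = 267 - 20*(1 + 2*(-20)) = 267 - 20*(1 - 40) = 267 - 20*(-39) = 267 + 780 = 1047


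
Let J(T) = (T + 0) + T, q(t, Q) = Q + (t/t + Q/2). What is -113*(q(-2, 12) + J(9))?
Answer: -4181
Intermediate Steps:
q(t, Q) = 1 + 3*Q/2 (q(t, Q) = Q + (1 + Q*(½)) = Q + (1 + Q/2) = 1 + 3*Q/2)
J(T) = 2*T (J(T) = T + T = 2*T)
-113*(q(-2, 12) + J(9)) = -113*((1 + (3/2)*12) + 2*9) = -113*((1 + 18) + 18) = -113*(19 + 18) = -113*37 = -4181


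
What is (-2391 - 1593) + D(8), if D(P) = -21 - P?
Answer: -4013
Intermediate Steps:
(-2391 - 1593) + D(8) = (-2391 - 1593) + (-21 - 1*8) = -3984 + (-21 - 8) = -3984 - 29 = -4013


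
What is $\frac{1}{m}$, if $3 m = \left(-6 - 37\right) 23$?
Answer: $- \frac{3}{989} \approx -0.0030334$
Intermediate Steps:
$m = - \frac{989}{3}$ ($m = \frac{\left(-6 - 37\right) 23}{3} = \frac{\left(-43\right) 23}{3} = \frac{1}{3} \left(-989\right) = - \frac{989}{3} \approx -329.67$)
$\frac{1}{m} = \frac{1}{- \frac{989}{3}} = - \frac{3}{989}$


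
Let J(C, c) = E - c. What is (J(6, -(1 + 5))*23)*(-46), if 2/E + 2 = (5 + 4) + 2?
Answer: -59248/9 ≈ -6583.1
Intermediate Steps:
E = 2/9 (E = 2/(-2 + ((5 + 4) + 2)) = 2/(-2 + (9 + 2)) = 2/(-2 + 11) = 2/9 ≈ 0.22222)
J(C, c) = 2/9 - c
(J(6, -(1 + 5))*23)*(-46) = ((2/9 - (-1)*(1 + 5))*23)*(-46) = ((2/9 - (-1)*6)*23)*(-46) = ((2/9 - 1*(-6))*23)*(-46) = ((2/9 + 6)*23)*(-46) = ((56/9)*23)*(-46) = (1288/9)*(-46) = -59248/9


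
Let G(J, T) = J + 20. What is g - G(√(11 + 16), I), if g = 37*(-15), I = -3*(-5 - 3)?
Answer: -575 - 3*√3 ≈ -580.20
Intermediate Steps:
I = 24 (I = -3*(-8) = 24)
G(J, T) = 20 + J
g = -555
g - G(√(11 + 16), I) = -555 - (20 + √(11 + 16)) = -555 - (20 + √27) = -555 - (20 + 3*√3) = -555 + (-20 - 3*√3) = -575 - 3*√3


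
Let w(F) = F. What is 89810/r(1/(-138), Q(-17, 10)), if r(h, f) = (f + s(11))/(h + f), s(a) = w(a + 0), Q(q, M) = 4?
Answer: 4948531/207 ≈ 23906.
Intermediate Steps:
s(a) = a (s(a) = a + 0 = a)
r(h, f) = (11 + f)/(f + h) (r(h, f) = (f + 11)/(h + f) = (11 + f)/(f + h))
89810/r(1/(-138), Q(-17, 10)) = 89810/(((11 + 4)/(4 + 1/(-138)))) = 89810/((15/(4 - 1/138))) = 89810/((15/(551/138))) = 89810/(((138/551)*15)) = 89810/(2070/551) = 89810*(551/2070) = 4948531/207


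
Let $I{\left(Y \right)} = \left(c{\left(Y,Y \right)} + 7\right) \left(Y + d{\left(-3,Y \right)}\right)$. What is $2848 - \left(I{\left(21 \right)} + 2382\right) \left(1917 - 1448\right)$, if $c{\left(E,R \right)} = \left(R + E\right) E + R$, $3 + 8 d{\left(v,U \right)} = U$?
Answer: $- \frac{22074355}{2} \approx -1.1037 \cdot 10^{7}$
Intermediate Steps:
$d{\left(v,U \right)} = - \frac{3}{8} + \frac{U}{8}$
$c{\left(E,R \right)} = R + E \left(E + R\right)$ ($c{\left(E,R \right)} = \left(E + R\right) E + R = E \left(E + R\right) + R = R + E \left(E + R\right)$)
$I{\left(Y \right)} = \left(- \frac{3}{8} + \frac{9 Y}{8}\right) \left(7 + Y + 2 Y^{2}\right)$ ($I{\left(Y \right)} = \left(\left(Y + Y^{2} + Y Y\right) + 7\right) \left(Y + \left(- \frac{3}{8} + \frac{Y}{8}\right)\right) = \left(\left(Y + Y^{2} + Y^{2}\right) + 7\right) \left(- \frac{3}{8} + \frac{9 Y}{8}\right) = \left(\left(Y + 2 Y^{2}\right) + 7\right) \left(- \frac{3}{8} + \frac{9 Y}{8}\right) = \left(7 + Y + 2 Y^{2}\right) \left(- \frac{3}{8} + \frac{9 Y}{8}\right) = \left(- \frac{3}{8} + \frac{9 Y}{8}\right) \left(7 + Y + 2 Y^{2}\right)$)
$2848 - \left(I{\left(21 \right)} + 2382\right) \left(1917 - 1448\right) = 2848 - \left(\left(- \frac{21}{8} + \frac{3 \cdot 21^{2}}{8} + \frac{9 \cdot 21^{3}}{4} + \frac{15}{2} \cdot 21\right) + 2382\right) \left(1917 - 1448\right) = 2848 - \left(\left(- \frac{21}{8} + \frac{3}{8} \cdot 441 + \frac{9}{4} \cdot 9261 + \frac{315}{2}\right) + 2382\right) 469 = 2848 - \left(\left(- \frac{21}{8} + \frac{1323}{8} + \frac{83349}{4} + \frac{315}{2}\right) + 2382\right) 469 = 2848 - \left(\frac{42315}{2} + 2382\right) 469 = 2848 - \frac{47079}{2} \cdot 469 = 2848 - \frac{22080051}{2} = - \frac{22074355}{2}$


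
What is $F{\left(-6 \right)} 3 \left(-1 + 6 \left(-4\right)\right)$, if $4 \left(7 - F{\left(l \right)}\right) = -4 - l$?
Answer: $- \frac{975}{2} \approx -487.5$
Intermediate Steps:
$F{\left(l \right)} = 8 + \frac{l}{4}$ ($F{\left(l \right)} = 7 - \frac{-4 - l}{4} = 7 + \left(1 + \frac{l}{4}\right) = 8 + \frac{l}{4}$)
$F{\left(-6 \right)} 3 \left(-1 + 6 \left(-4\right)\right) = \left(8 + \frac{1}{4} \left(-6\right)\right) 3 \left(-1 + 6 \left(-4\right)\right) = \left(8 - \frac{3}{2}\right) 3 \left(-1 - 24\right) = \frac{13}{2} \cdot 3 \left(-25\right) = \frac{39}{2} \left(-25\right) = - \frac{975}{2}$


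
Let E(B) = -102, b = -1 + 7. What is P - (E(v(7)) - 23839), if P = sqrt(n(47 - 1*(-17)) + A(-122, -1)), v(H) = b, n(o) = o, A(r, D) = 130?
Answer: 23941 + sqrt(194) ≈ 23955.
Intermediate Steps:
b = 6
v(H) = 6
P = sqrt(194) (P = sqrt((47 - 1*(-17)) + 130) = sqrt((47 + 17) + 130) = sqrt(64 + 130) = sqrt(194) ≈ 13.928)
P - (E(v(7)) - 23839) = sqrt(194) - (-102 - 23839) = sqrt(194) - 1*(-23941) = sqrt(194) + 23941 = 23941 + sqrt(194)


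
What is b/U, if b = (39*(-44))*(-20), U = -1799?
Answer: -34320/1799 ≈ -19.077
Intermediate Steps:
b = 34320 (b = -1716*(-20) = 34320)
b/U = 34320/(-1799) = 34320*(-1/1799) = -34320/1799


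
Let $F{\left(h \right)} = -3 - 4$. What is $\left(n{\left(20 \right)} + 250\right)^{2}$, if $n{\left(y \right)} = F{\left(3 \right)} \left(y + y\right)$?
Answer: $900$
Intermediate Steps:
$F{\left(h \right)} = -7$
$n{\left(y \right)} = - 14 y$ ($n{\left(y \right)} = - 7 \left(y + y\right) = - 7 \cdot 2 y = - 14 y$)
$\left(n{\left(20 \right)} + 250\right)^{2} = \left(\left(-14\right) 20 + 250\right)^{2} = \left(-280 + 250\right)^{2} = \left(-30\right)^{2} = 900$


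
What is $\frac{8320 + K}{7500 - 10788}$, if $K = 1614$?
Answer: $- \frac{4967}{1644} \approx -3.0213$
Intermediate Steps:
$\frac{8320 + K}{7500 - 10788} = \frac{8320 + 1614}{7500 - 10788} = \frac{9934}{7500 + \left(-17819 + 7031\right)} = \frac{9934}{7500 - 10788} = \frac{9934}{-3288} = 9934 \left(- \frac{1}{3288}\right) = - \frac{4967}{1644}$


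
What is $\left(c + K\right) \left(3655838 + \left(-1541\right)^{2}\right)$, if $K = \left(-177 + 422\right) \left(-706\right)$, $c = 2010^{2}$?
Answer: $23320800940470$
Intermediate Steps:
$c = 4040100$
$K = -172970$ ($K = 245 \left(-706\right) = -172970$)
$\left(c + K\right) \left(3655838 + \left(-1541\right)^{2}\right) = \left(4040100 - 172970\right) \left(3655838 + \left(-1541\right)^{2}\right) = 3867130 \left(3655838 + 2374681\right) = 3867130 \cdot 6030519 = 23320800940470$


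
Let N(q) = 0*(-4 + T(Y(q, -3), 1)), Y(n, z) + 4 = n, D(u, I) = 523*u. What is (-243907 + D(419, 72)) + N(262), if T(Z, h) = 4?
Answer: -24770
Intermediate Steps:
Y(n, z) = -4 + n
N(q) = 0 (N(q) = 0*(-4 + 4) = 0*0 = 0)
(-243907 + D(419, 72)) + N(262) = (-243907 + 523*419) + 0 = (-243907 + 219137) + 0 = -24770 + 0 = -24770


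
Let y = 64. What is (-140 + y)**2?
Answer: 5776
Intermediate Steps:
(-140 + y)**2 = (-140 + 64)**2 = (-76)**2 = 5776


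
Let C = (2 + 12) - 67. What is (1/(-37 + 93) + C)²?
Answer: 8803089/3136 ≈ 2807.1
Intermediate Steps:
C = -53 (C = 14 - 67 = -53)
(1/(-37 + 93) + C)² = (1/(-37 + 93) - 53)² = (1/56 - 53)² = (-2967/56)² = 8803089/3136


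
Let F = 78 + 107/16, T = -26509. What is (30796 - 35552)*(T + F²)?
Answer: 5885881731/64 ≈ 9.1967e+7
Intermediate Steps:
F = 1355/16 (F = 78 + 107*(1/16) = 78 + 107/16 = 1355/16 ≈ 84.688)
(30796 - 35552)*(T + F²) = (30796 - 35552)*(-26509 + (1355/16)²) = -4756*(-26509 + 1836025/256) = -4756*(-4950279/256) = 5885881731/64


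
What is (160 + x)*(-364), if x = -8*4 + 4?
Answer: -48048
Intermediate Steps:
x = -28 (x = -32 + 4 = -28)
(160 + x)*(-364) = (160 - 28)*(-364) = 132*(-364) = -48048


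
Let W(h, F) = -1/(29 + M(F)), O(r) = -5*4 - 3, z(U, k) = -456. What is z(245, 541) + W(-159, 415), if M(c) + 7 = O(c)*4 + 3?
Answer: -30551/67 ≈ -455.98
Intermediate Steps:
O(r) = -23 (O(r) = -20 - 3 = -23)
M(c) = -96 (M(c) = -7 + (-23*4 + 3) = -7 + (-92 + 3) = -7 - 89 = -96)
W(h, F) = 1/67 (W(h, F) = -1/(29 - 96) = -1/(-67) = -1*(-1/67) = 1/67)
z(245, 541) + W(-159, 415) = -456 + 1/67 = -30551/67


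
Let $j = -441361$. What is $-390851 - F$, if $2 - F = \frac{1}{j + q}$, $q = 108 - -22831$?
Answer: $- \frac{163541493967}{418422} \approx -3.9085 \cdot 10^{5}$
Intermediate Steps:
$q = 22939$ ($q = 108 + 22831 = 22939$)
$F = \frac{836845}{418422}$ ($F = 2 - \frac{1}{-441361 + 22939} = 2 - \frac{1}{-418422} = 2 - - \frac{1}{418422} = 2 + \frac{1}{418422} = \frac{836845}{418422} \approx 2.0$)
$-390851 - F = -390851 - \frac{836845}{418422} = - \frac{163541493967}{418422}$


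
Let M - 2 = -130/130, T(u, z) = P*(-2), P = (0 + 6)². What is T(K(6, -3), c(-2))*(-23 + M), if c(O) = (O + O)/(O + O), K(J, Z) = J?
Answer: 1584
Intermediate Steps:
P = 36 (P = 6² = 36)
c(O) = 1 (c(O) = (2*O)/((2*O)) = (2*O)*(1/(2*O)) = 1)
T(u, z) = -72 (T(u, z) = 36*(-2) = -72)
M = 1 (M = 2 - 130/130 = 2 - 130*1/130 = 2 - 1 = 1)
T(K(6, -3), c(-2))*(-23 + M) = -72*(-23 + 1) = -72*(-22) = 1584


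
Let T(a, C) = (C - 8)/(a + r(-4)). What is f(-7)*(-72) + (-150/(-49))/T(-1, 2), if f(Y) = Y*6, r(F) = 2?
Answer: 148151/49 ≈ 3023.5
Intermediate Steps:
f(Y) = 6*Y
T(a, C) = (-8 + C)/(2 + a) (T(a, C) = (C - 8)/(a + 2) = (-8 + C)/(2 + a))
f(-7)*(-72) + (-150/(-49))/T(-1, 2) = (6*(-7))*(-72) + (-150/(-49))/(((-8 + 2)/(2 - 1))) = -42*(-72) + (-150*(-1/49))/((-6/1)) = 3024 + 150/(49*((1*(-6)))) = 3024 + (150/49)/(-6) = 3024 + (150/49)*(-⅙) = 3024 - 25/49 = 148151/49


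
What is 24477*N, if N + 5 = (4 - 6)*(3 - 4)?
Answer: -73431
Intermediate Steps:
N = -3 (N = -5 + (4 - 6)*(3 - 4) = -5 - 2*(-1) = -5 + 2 = -3)
24477*N = 24477*(-3) = -73431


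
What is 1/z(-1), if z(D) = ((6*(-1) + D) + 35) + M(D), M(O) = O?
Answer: 1/27 ≈ 0.037037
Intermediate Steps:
z(D) = 29 + 2*D (z(D) = ((6*(-1) + D) + 35) + D = ((-6 + D) + 35) + D = (29 + D) + D = 29 + 2*D)
1/z(-1) = 1/(29 + 2*(-1)) = 1/(29 - 2) = 1/27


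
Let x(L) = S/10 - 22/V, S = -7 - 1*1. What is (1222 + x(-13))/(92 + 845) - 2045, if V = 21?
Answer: -201069209/98385 ≈ -2043.7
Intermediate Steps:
S = -8 (S = -7 - 1 = -8)
x(L) = -194/105 (x(L) = -8/10 - 22/21 = -8*⅒ - 22*1/21 = -⅘ - 22/21 = -194/105)
(1222 + x(-13))/(92 + 845) - 2045 = (1222 - 194/105)/(92 + 845) - 2045 = (128116/105)/937 - 2045 = (128116/105)*(1/937) - 2045 = 128116/98385 - 2045 = -201069209/98385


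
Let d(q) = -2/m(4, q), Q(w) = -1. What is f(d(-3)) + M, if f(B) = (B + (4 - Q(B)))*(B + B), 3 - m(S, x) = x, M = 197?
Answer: 1745/9 ≈ 193.89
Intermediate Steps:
m(S, x) = 3 - x
d(q) = -2/(3 - q)
f(B) = 2*B*(5 + B) (f(B) = (B + (4 - 1*(-1)))*(B + B) = (B + (4 + 1))*(2*B) = (B + 5)*(2*B) = (5 + B)*(2*B) = 2*B*(5 + B))
f(d(-3)) + M = 2*(2/(-3 - 3))*(5 + 2/(-3 - 3)) + 197 = 2*(2/(-6))*(5 + 2/(-6)) + 197 = 2*(2*(-⅙))*(5 + 2*(-⅙)) + 197 = 2*(-⅓)*(5 - ⅓) + 197 = 2*(-⅓)*(14/3) + 197 = -28/9 + 197 = 1745/9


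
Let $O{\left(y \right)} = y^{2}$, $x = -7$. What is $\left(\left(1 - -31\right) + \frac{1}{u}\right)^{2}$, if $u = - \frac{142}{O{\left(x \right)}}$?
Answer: $\frac{20205025}{20164} \approx 1002.0$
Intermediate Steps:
$u = - \frac{142}{49}$ ($u = - \frac{142}{\left(-7\right)^{2}} = - \frac{142}{49} \approx -2.898$)
$\left(\left(1 - -31\right) + \frac{1}{u}\right)^{2} = \left(\left(1 - -31\right) + \frac{1}{- \frac{142}{49}}\right)^{2} = \left(\left(1 + 31\right) - \frac{49}{142}\right)^{2} = \left(32 - \frac{49}{142}\right)^{2} = \left(\frac{4495}{142}\right)^{2} = \frac{20205025}{20164}$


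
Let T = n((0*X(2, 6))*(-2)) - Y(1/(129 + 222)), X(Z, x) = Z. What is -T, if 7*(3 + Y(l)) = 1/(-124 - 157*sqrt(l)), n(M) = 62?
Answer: -2444452309/37606289 + 471*sqrt(39)/37606289 ≈ -65.001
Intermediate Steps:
Y(l) = -3 + 1/(7*(-124 - 157*sqrt(l)))
T = 62 - (-2605 - 1099*sqrt(39)/39)/(7*(124 + 157*sqrt(39)/117)) (T = 62 - (-2605 - 3297/sqrt(129 + 222))/(7*(124 + 157*sqrt(1/(129 + 222)))) = 62 - (-2605 - 3297*sqrt(39)/117)/(7*(124 + 157*sqrt(1/351))) = 62 - (-2605 - 1099*sqrt(39)/39)/(7*(124 + 157*sqrt(1/351))) = 62 - (-2605 - 1099*sqrt(39)/39)/(7*(124 + 157*(sqrt(39)/117))) = 62 - (-2605 - 1099*sqrt(39)/39)/(7*(124 + 157*sqrt(39)/117)) ≈ 65.001)
-T = -(2444452309/37606289 - 471*sqrt(39)/37606289) = -2444452309/37606289 + 471*sqrt(39)/37606289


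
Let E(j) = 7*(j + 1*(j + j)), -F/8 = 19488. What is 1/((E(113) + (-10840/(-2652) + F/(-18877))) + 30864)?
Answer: 12515451/416130565909 ≈ 3.0076e-5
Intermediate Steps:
F = -155904 (F = -8*19488 = -155904)
E(j) = 21*j (E(j) = 7*(j + 1*(2*j)) = 7*(j + 2*j) = 7*(3*j) = 21*j)
1/((E(113) + (-10840/(-2652) + F/(-18877))) + 30864) = 1/((21*113 + (-10840/(-2652) - 155904/(-18877))) + 30864) = 1/((2373 + (-10840*(-1/2652) - 155904*(-1/18877))) + 30864) = 1/((2373 + (2710/663 + 155904/18877)) + 30864) = 1/((2373 + 154521022/12515451) + 30864) = 1/(29853686245/12515451 + 30864) = 1/(416130565909/12515451) = 12515451/416130565909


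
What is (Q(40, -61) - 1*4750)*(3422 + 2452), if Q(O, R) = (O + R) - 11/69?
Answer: -644593180/23 ≈ -2.8026e+7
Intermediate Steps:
Q(O, R) = -11/69 + O + R (Q(O, R) = (O + R) - 11*1/69 = (O + R) - 11/69 = -11/69 + O + R)
(Q(40, -61) - 1*4750)*(3422 + 2452) = ((-11/69 + 40 - 61) - 1*4750)*(3422 + 2452) = (-1460/69 - 4750)*5874 = -329210/69*5874 = -644593180/23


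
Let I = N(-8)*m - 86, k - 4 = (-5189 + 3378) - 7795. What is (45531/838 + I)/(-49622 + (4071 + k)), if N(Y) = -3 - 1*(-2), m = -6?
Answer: 21509/46218214 ≈ 0.00046538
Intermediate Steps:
k = -9602 (k = 4 + ((-5189 + 3378) - 7795) = 4 + (-1811 - 7795) = 4 - 9606 = -9602)
N(Y) = -1 (N(Y) = -3 + 2 = -1)
I = -80 (I = -1*(-6) - 86 = 6 - 86 = -80)
(45531/838 + I)/(-49622 + (4071 + k)) = (45531/838 - 80)/(-49622 + (4071 - 9602)) = (45531*(1/838) - 80)/(-49622 - 5531) = (45531/838 - 80)/(-55153) = -21509/838*(-1/55153) = 21509/46218214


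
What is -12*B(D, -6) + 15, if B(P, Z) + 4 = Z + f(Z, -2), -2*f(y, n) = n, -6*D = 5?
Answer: 123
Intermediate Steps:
D = -⅚ (D = -⅙*5 = -⅚ ≈ -0.83333)
f(y, n) = -n/2
B(P, Z) = -3 + Z (B(P, Z) = -4 + (Z - ½*(-2)) = -4 + (Z + 1) = -4 + (1 + Z) = -3 + Z)
-12*B(D, -6) + 15 = -12*(-3 - 6) + 15 = -12*(-9) + 15 = 108 + 15 = 123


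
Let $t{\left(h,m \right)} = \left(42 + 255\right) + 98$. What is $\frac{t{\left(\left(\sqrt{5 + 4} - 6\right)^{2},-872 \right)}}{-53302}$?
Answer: $- \frac{395}{53302} \approx -0.0074106$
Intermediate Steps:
$t{\left(h,m \right)} = 395$ ($t{\left(h,m \right)} = 297 + 98 = 395$)
$\frac{t{\left(\left(\sqrt{5 + 4} - 6\right)^{2},-872 \right)}}{-53302} = \frac{395}{-53302} = 395 \left(- \frac{1}{53302}\right) = - \frac{395}{53302}$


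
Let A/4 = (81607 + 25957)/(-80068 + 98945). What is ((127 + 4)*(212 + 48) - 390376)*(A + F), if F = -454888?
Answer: 3059503956124320/18877 ≈ 1.6208e+11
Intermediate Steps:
A = 430256/18877 (A = 4*((81607 + 25957)/(-80068 + 98945)) = 4*(107564/18877) = 430256/18877 ≈ 22.793)
((127 + 4)*(212 + 48) - 390376)*(A + F) = ((127 + 4)*(212 + 48) - 390376)*(430256/18877 - 454888) = (131*260 - 390376)*(-8586490520/18877) = (34060 - 390376)*(-8586490520/18877) = -356316*(-8586490520/18877) = 3059503956124320/18877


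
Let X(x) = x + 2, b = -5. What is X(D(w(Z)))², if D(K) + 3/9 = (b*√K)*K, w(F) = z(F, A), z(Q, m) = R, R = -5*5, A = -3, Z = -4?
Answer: -3515600/9 + 6250*I/3 ≈ -3.9062e+5 + 2083.3*I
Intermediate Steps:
R = -25
z(Q, m) = -25
w(F) = -25
D(K) = -⅓ - 5*K^(3/2) (D(K) = -⅓ + (-5*√K)*K = -⅓ - 5*K^(3/2))
X(x) = 2 + x
X(D(w(Z)))² = (2 + (-⅓ - (-625)*I))² = (2 + (-⅓ + 625*I))² = (5/3 + 625*I)²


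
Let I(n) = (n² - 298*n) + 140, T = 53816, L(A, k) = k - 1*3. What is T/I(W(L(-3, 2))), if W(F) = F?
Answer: 53816/439 ≈ 122.59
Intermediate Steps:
L(A, k) = -3 + k (L(A, k) = k - 3 = -3 + k)
I(n) = 140 + n² - 298*n
T/I(W(L(-3, 2))) = 53816/(140 + (-3 + 2)² - 298*(-3 + 2)) = 53816/(140 + (-1)² - 298*(-1)) = 53816/(140 + 1 + 298) = 53816/439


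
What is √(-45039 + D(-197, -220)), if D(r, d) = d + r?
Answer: 4*I*√2841 ≈ 213.2*I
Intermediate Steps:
√(-45039 + D(-197, -220)) = √(-45039 + (-220 - 197)) = √(-45039 - 417) = √(-45456) = 4*I*√2841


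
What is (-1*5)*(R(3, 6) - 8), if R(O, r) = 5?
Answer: 15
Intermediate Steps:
(-1*5)*(R(3, 6) - 8) = (-1*5)*(5 - 8) = -5*(-3) = 15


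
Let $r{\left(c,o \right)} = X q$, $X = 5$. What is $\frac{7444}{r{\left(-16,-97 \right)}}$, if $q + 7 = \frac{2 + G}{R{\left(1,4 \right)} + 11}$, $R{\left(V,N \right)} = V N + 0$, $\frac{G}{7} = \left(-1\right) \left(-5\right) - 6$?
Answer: $- \frac{11166}{55} \approx -203.02$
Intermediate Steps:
$G = -7$ ($G = 7 \left(\left(-1\right) \left(-5\right) - 6\right) = 7 \left(5 - 6\right) = 7 \left(-1\right) = -7$)
$R{\left(V,N \right)} = N V$ ($R{\left(V,N \right)} = N V + 0 = N V$)
$q = - \frac{22}{3}$ ($q = -7 + \frac{2 - 7}{4 \cdot 1 + 11} = -7 - \frac{5}{4 + 11} = -7 - \frac{5}{15} = -7 - \frac{1}{3} = - \frac{22}{3} \approx -7.3333$)
$r{\left(c,o \right)} = - \frac{110}{3}$ ($r{\left(c,o \right)} = 5 \left(- \frac{22}{3}\right) = - \frac{110}{3}$)
$\frac{7444}{r{\left(-16,-97 \right)}} = \frac{7444}{- \frac{110}{3}} = 7444 \left(- \frac{3}{110}\right) = - \frac{11166}{55}$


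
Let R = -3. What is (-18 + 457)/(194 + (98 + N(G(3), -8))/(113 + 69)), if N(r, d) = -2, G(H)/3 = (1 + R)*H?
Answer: 39949/17702 ≈ 2.2568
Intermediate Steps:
G(H) = -6*H (G(H) = 3*((1 - 3)*H) = 3*(-2*H) = -6*H)
(-18 + 457)/(194 + (98 + N(G(3), -8))/(113 + 69)) = (-18 + 457)/(194 + (98 - 2)/(113 + 69)) = 439/(194 + 96/182) = 439/(194 + 96*(1/182)) = 439/(194 + 48/91) = 439/(17702/91) = 439*(91/17702) = 39949/17702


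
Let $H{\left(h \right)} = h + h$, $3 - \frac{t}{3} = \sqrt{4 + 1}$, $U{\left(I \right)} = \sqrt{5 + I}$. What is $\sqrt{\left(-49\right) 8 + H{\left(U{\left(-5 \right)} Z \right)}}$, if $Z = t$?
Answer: $14 i \sqrt{2} \approx 19.799 i$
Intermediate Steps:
$t = 9 - 3 \sqrt{5}$ ($t = 9 - 3 \sqrt{4 + 1} = 9 - 3 \sqrt{5} \approx 2.2918$)
$Z = 9 - 3 \sqrt{5} \approx 2.2918$
$H{\left(h \right)} = 2 h$
$\sqrt{\left(-49\right) 8 + H{\left(U{\left(-5 \right)} Z \right)}} = \sqrt{\left(-49\right) 8 + 2 \sqrt{5 - 5} \left(9 - 3 \sqrt{5}\right)} = \sqrt{-392 + 2 \sqrt{0} \left(9 - 3 \sqrt{5}\right)} = \sqrt{-392 + 2 \cdot 0 \left(9 - 3 \sqrt{5}\right)} = \sqrt{-392 + 2 \cdot 0} = \sqrt{-392 + 0} = \sqrt{-392} = 14 i \sqrt{2}$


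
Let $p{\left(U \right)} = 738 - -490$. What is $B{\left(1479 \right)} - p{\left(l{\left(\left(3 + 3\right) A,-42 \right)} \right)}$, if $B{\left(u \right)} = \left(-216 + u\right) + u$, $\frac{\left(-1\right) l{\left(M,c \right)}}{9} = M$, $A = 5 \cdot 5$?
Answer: $1514$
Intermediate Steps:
$A = 25$
$l{\left(M,c \right)} = - 9 M$
$p{\left(U \right)} = 1228$ ($p{\left(U \right)} = 738 + 490 = 1228$)
$B{\left(u \right)} = -216 + 2 u$
$B{\left(1479 \right)} - p{\left(l{\left(\left(3 + 3\right) A,-42 \right)} \right)} = \left(-216 + 2 \cdot 1479\right) - 1228 = \left(-216 + 2958\right) - 1228 = 2742 - 1228 = 1514$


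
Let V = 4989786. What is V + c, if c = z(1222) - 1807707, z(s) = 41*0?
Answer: 3182079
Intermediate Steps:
z(s) = 0
c = -1807707 (c = 0 - 1807707 = -1807707)
V + c = 4989786 - 1807707 = 3182079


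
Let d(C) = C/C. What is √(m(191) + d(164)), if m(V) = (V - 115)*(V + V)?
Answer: √29033 ≈ 170.39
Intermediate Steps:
m(V) = 2*V*(-115 + V) (m(V) = (-115 + V)*(2*V) = 2*V*(-115 + V))
d(C) = 1
√(m(191) + d(164)) = √(2*191*(-115 + 191) + 1) = √(2*191*76 + 1) = √(29032 + 1) = √29033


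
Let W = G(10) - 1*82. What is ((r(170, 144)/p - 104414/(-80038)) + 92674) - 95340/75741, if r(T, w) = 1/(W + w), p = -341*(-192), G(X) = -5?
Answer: 349433548664965854157/3770565379745472 ≈ 92674.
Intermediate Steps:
p = 65472
W = -87 (W = -5 - 1*82 = -5 - 82 = -87)
r(T, w) = 1/(-87 + w)
((r(170, 144)/p - 104414/(-80038)) + 92674) - 95340/75741 = ((1/((-87 + 144)*65472) - 104414/(-80038)) + 92674) - 95340/75741 = (((1/65472)/57 - 104414*(-1/80038)) + 92674) - 95340*1/75741 = (((1/57)*(1/65472) + 52207/40019) + 92674) - 31780/25247 = ((1/3731904 + 52207/40019) + 92674) - 31780/25247 = (194831552147/149347066176 + 92674) - 31780/25247 = 13840784842346771/149347066176 - 31780/25247 = 349433548664965854157/3770565379745472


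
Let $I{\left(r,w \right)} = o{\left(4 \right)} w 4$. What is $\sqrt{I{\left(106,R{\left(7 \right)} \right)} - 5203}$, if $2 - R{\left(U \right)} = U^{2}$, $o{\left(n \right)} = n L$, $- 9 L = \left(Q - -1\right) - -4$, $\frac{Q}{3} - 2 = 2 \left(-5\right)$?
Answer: $\frac{i \sqrt{61115}}{3} \approx 82.405 i$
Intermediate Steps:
$Q = -24$ ($Q = 6 + 3 \cdot 2 \left(-5\right) = 6 + 3 \left(-10\right) = 6 - 30 = -24$)
$L = \frac{19}{9}$ ($L = - \frac{\left(-24 - -1\right) - -4}{9} = - \frac{\left(-24 + 1\right) + 4}{9} = - \frac{-23 + 4}{9} = \left(- \frac{1}{9}\right) \left(-19\right) = \frac{19}{9} \approx 2.1111$)
$o{\left(n \right)} = \frac{19 n}{9}$ ($o{\left(n \right)} = n \frac{19}{9} = \frac{19 n}{9}$)
$R{\left(U \right)} = 2 - U^{2}$
$I{\left(r,w \right)} = \frac{304 w}{9}$ ($I{\left(r,w \right)} = \frac{19}{9} \cdot 4 w 4 = \frac{76 w}{9} \cdot 4 = \frac{304 w}{9}$)
$\sqrt{I{\left(106,R{\left(7 \right)} \right)} - 5203} = \sqrt{\frac{304 \left(2 - 7^{2}\right)}{9} - 5203} = \sqrt{\frac{304 \left(2 - 49\right)}{9} - 5203} = \sqrt{\frac{304}{9} \left(-47\right) - 5203} = \sqrt{- \frac{14288}{9} - 5203} = \sqrt{- \frac{61115}{9}} = \frac{i \sqrt{61115}}{3}$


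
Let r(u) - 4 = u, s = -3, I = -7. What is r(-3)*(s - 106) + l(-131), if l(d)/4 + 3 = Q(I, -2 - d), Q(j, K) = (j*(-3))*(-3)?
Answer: -373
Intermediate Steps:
Q(j, K) = 9*j (Q(j, K) = -3*j*(-3) = 9*j)
l(d) = -264 (l(d) = -12 + 4*(9*(-7)) = -12 + 4*(-63) = -12 - 252 = -264)
r(u) = 4 + u
r(-3)*(s - 106) + l(-131) = (4 - 3)*(-3 - 106) - 264 = 1*(-109) - 264 = -109 - 264 = -373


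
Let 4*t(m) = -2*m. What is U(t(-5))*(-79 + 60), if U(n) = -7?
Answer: 133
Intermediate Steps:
t(m) = -m/2 (t(m) = (-2*m)/4 = -m/2)
U(t(-5))*(-79 + 60) = -7*(-79 + 60) = -7*(-19) = 133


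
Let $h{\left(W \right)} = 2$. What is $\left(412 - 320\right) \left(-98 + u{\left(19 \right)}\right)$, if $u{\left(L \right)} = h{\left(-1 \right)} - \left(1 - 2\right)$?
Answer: $-8740$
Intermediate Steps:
$u{\left(L \right)} = 3$ ($u{\left(L \right)} = 2 - \left(1 - 2\right) = 2 - -1 = 2 + 1 = 3$)
$\left(412 - 320\right) \left(-98 + u{\left(19 \right)}\right) = \left(412 - 320\right) \left(-98 + 3\right) = 92 \left(-95\right) = -8740$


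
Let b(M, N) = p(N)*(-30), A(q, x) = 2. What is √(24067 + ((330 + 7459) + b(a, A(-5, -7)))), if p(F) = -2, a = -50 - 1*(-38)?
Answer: 2*√7979 ≈ 178.65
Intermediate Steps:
a = -12 (a = -50 + 38 = -12)
b(M, N) = 60 (b(M, N) = -2*(-30) = 60)
√(24067 + ((330 + 7459) + b(a, A(-5, -7)))) = √(24067 + ((330 + 7459) + 60)) = √(24067 + (7789 + 60)) = √(24067 + 7849) = √31916 = 2*√7979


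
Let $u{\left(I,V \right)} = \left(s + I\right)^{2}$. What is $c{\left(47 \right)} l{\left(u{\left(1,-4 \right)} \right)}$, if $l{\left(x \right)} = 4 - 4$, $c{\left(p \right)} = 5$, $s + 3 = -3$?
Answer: $0$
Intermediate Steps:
$s = -6$ ($s = -3 - 3 = -6$)
$u{\left(I,V \right)} = \left(-6 + I\right)^{2}$
$l{\left(x \right)} = 0$
$c{\left(47 \right)} l{\left(u{\left(1,-4 \right)} \right)} = 5 \cdot 0 = 0$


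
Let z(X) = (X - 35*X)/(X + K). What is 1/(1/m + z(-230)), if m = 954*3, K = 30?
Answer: -7155/279758 ≈ -0.025576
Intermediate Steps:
m = 2862
z(X) = -34*X/(30 + X) (z(X) = (X - 35*X)/(X + 30) = (-34*X)/(30 + X) = -34*X/(30 + X))
1/(1/m + z(-230)) = 1/(1/2862 - 34*(-230)/(30 - 230)) = 1/(1/2862 - 34*(-230)/(-200)) = 1/(1/2862 - 34*(-230)*(-1/200)) = 1/(1/2862 - 391/10) = 1/(-279758/7155) = -7155/279758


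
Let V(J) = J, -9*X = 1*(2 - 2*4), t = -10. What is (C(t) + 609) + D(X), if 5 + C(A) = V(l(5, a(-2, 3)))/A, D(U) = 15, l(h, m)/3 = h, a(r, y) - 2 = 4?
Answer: 1235/2 ≈ 617.50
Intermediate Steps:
a(r, y) = 6 (a(r, y) = 2 + 4 = 6)
l(h, m) = 3*h
X = ⅔ (X = -(2 - 2*4)/9 = -(2 - 8)/9 = -(-6)/9 = -⅑*(-6) = ⅔ ≈ 0.66667)
C(A) = -5 + 15/A (C(A) = -5 + (3*5)/A = -5 + 15/A)
(C(t) + 609) + D(X) = ((-5 + 15/(-10)) + 609) + 15 = ((-5 + 15*(-⅒)) + 609) + 15 = ((-5 - 3/2) + 609) + 15 = (-13/2 + 609) + 15 = 1205/2 + 15 = 1235/2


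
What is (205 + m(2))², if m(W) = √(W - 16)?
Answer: (205 + I*√14)² ≈ 42011.0 + 1534.1*I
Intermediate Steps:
m(W) = √(-16 + W)
(205 + m(2))² = (205 + √(-16 + 2))² = (205 + √(-14))² = (205 + I*√14)²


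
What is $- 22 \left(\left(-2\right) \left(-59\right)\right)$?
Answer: $-2596$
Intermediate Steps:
$- 22 \left(\left(-2\right) \left(-59\right)\right) = \left(-22\right) 118 = -2596$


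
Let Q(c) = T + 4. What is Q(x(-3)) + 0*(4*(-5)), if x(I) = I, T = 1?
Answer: 5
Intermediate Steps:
Q(c) = 5 (Q(c) = 1 + 4 = 5)
Q(x(-3)) + 0*(4*(-5)) = 5 + 0*(4*(-5)) = 5 + 0*(-20) = 5 + 0 = 5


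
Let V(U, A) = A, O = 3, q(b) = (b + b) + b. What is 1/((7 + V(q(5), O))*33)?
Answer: 1/330 ≈ 0.0030303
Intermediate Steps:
q(b) = 3*b (q(b) = 2*b + b = 3*b)
1/((7 + V(q(5), O))*33) = 1/((7 + 3)*33) = 1/(10*33) = 1/330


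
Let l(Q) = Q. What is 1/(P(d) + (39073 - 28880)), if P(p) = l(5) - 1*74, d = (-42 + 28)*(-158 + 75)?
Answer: 1/10124 ≈ 9.8775e-5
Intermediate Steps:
d = 1162 (d = -14*(-83) = 1162)
P(p) = -69 (P(p) = 5 - 1*74 = 5 - 74 = -69)
1/(P(d) + (39073 - 28880)) = 1/(-69 + (39073 - 28880)) = 1/(-69 + 10193) = 1/10124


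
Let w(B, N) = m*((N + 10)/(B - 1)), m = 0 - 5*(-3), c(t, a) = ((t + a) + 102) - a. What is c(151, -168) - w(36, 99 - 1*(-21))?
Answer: 1381/7 ≈ 197.29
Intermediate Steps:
c(t, a) = 102 + t (c(t, a) = ((a + t) + 102) - a = (102 + a + t) - a = 102 + t)
m = 15 (m = 0 + 15 = 15)
w(B, N) = 15*(10 + N)/(-1 + B) (w(B, N) = 15*((N + 10)/(B - 1)) = 15*((10 + N)/(-1 + B)) = 15*(10 + N)/(-1 + B))
c(151, -168) - w(36, 99 - 1*(-21)) = (102 + 151) - 15*(10 + (99 - 1*(-21)))/(-1 + 36) = 253 - 15*(10 + (99 + 21))/35 = 253 - 15*(10 + 120)/35 = 253 - 15*130/35 = 253 - 1*390/7 = 253 - 390/7 = 1381/7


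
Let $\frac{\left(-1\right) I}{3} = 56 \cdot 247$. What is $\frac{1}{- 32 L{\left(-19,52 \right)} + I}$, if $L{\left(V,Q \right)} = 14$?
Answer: $- \frac{1}{41944} \approx -2.3841 \cdot 10^{-5}$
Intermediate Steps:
$I = -41496$ ($I = - 3 \cdot 56 \cdot 247 = \left(-3\right) 13832 = -41496$)
$\frac{1}{- 32 L{\left(-19,52 \right)} + I} = \frac{1}{\left(-32\right) 14 - 41496} = \frac{1}{-448 - 41496} = \frac{1}{-41944} = - \frac{1}{41944}$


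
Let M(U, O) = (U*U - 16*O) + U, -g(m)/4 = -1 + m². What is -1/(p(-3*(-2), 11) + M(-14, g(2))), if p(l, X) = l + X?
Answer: -1/391 ≈ -0.0025575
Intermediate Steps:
p(l, X) = X + l
g(m) = 4 - 4*m² (g(m) = -4*(-1 + m²) = 4 - 4*m²)
M(U, O) = U + U² - 16*O (M(U, O) = (U² - 16*O) + U = U + U² - 16*O)
-1/(p(-3*(-2), 11) + M(-14, g(2))) = -1/((11 - 3*(-2)) + (-14 + (-14)² - 16*(4 - 4*2²))) = -1/((11 + 6) + (-14 + 196 - 16*(4 - 4*4))) = -1/(17 + (-14 + 196 - 16*(4 - 16))) = -1/(17 + (-14 + 196 - 16*(-12))) = -1/(17 + (-14 + 196 + 192)) = -1/(17 + 374) = -1/391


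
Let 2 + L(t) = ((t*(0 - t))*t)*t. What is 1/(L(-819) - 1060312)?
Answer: -1/449921379435 ≈ -2.2226e-12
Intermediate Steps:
L(t) = -2 - t⁴ (L(t) = -2 + ((t*(0 - t))*t)*t = -2 + ((t*(-t))*t)*t = -2 + ((-t²)*t)*t = -2 + (-t³)*t = -2 - t⁴)
1/(L(-819) - 1060312) = 1/((-2 - 1*(-819)⁴) - 1060312) = 1/((-2 - 1*449920319121) - 1060312) = 1/((-2 - 449920319121) - 1060312) = 1/(-449920319123 - 1060312) = 1/(-449921379435) = -1/449921379435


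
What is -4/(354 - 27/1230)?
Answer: -1640/145131 ≈ -0.011300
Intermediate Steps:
-4/(354 - 27/1230) = -4/(354 - 27*1/1230) = -4/(354 - 9/410) = -4/145131/410 = -4*410/145131 = -1640/145131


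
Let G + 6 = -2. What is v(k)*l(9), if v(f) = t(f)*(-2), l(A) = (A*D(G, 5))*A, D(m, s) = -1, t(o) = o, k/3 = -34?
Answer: -16524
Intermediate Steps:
k = -102 (k = 3*(-34) = -102)
G = -8 (G = -6 - 2 = -8)
l(A) = -A² (l(A) = (A*(-1))*A = (-A)*A = -A²)
v(f) = -2*f (v(f) = f*(-2) = -2*f)
v(k)*l(9) = (-2*(-102))*(-1*9²) = 204*(-1*81) = 204*(-81) = -16524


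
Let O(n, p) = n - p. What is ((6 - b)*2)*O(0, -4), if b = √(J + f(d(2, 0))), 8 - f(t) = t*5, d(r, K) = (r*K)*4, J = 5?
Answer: 48 - 8*√13 ≈ 19.156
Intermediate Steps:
d(r, K) = 4*K*r (d(r, K) = (K*r)*4 = 4*K*r)
f(t) = 8 - 5*t (f(t) = 8 - t*5 = 8 - 5*t)
b = √13 (b = √(5 + (8 - 20*0*2)) = √(5 + (8 - 5*0)) = √(5 + (8 + 0)) = √(5 + 8) = √13 ≈ 3.6056)
((6 - b)*2)*O(0, -4) = ((6 - √13)*2)*(0 - 1*(-4)) = (12 - 2*√13)*(0 + 4) = (12 - 2*√13)*4 = 48 - 8*√13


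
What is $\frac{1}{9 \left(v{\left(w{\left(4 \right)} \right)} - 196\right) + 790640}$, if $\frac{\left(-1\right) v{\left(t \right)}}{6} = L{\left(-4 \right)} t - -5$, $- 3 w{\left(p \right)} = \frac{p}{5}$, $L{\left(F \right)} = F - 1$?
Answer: $\frac{1}{788534} \approx 1.2682 \cdot 10^{-6}$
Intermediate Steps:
$L{\left(F \right)} = -1 + F$
$w{\left(p \right)} = - \frac{p}{15}$ ($w{\left(p \right)} = - \frac{p \frac{1}{5}}{3} = - \frac{\frac{1}{5} p}{3} = - \frac{p}{15}$)
$v{\left(t \right)} = -30 + 30 t$ ($v{\left(t \right)} = - 6 \left(\left(-1 - 4\right) t - -5\right) = - 6 \left(- 5 t + \left(-6 + 11\right)\right) = - 6 \left(- 5 t + 5\right) = - 6 \left(5 - 5 t\right) = -30 + 30 t$)
$\frac{1}{9 \left(v{\left(w{\left(4 \right)} \right)} - 196\right) + 790640} = \frac{1}{9 \left(\left(-30 + 30 \left(\left(- \frac{1}{15}\right) 4\right)\right) - 196\right) + 790640} = \frac{1}{9 \left(\left(-30 + 30 \left(- \frac{4}{15}\right)\right) - 196\right) + 790640} = \frac{1}{9 \left(\left(-30 - 8\right) - 196\right) + 790640} = \frac{1}{9 \left(-38 - 196\right) + 790640} = \frac{1}{9 \left(-234\right) + 790640} = \frac{1}{-2106 + 790640} = \frac{1}{788534}$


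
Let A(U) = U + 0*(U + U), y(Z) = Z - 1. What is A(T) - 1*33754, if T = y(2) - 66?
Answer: -33819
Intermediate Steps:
y(Z) = -1 + Z
T = -65 (T = (-1 + 2) - 66 = 1 - 66 = -65)
A(U) = U (A(U) = U + 0*(2*U) = U + 0 = U)
A(T) - 1*33754 = -65 - 1*33754 = -65 - 33754 = -33819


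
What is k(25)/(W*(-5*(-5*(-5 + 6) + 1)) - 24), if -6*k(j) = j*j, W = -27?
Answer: 625/3384 ≈ 0.18469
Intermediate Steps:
k(j) = -j**2/6 (k(j) = -j*j/6 = -j**2/6)
k(25)/(W*(-5*(-5*(-5 + 6) + 1)) - 24) = (-1/6*25**2)/(-(-135)*(-5*(-5 + 6) + 1) - 24) = (-1/6*625)/(-(-135)*(-5*1 + 1) - 24) = -625/(6*(-(-135)*(-5 + 1) - 24)) = -625/(6*(-(-135)*(-4) - 24)) = -625/(6*(-27*20 - 24)) = -625/(6*(-540 - 24)) = -625/6/(-564) = -625/6*(-1/564) = 625/3384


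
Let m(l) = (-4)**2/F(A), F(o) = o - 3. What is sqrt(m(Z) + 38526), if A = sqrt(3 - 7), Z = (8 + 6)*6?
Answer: sqrt(6510270 - 416*I)/13 ≈ 196.27 - 0.0062708*I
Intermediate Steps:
Z = 84 (Z = 14*6 = 84)
A = 2*I (A = sqrt(-4) = 2*I ≈ 2.0*I)
F(o) = -3 + o
m(l) = 16*(-3 - 2*I)/13 (m(l) = (-4)**2/(-3 + 2*I) = 16*((-3 - 2*I)/13) = 16*(-3 - 2*I)/13)
sqrt(m(Z) + 38526) = sqrt((-48/13 - 32*I/13) + 38526) = sqrt(500790/13 - 32*I/13)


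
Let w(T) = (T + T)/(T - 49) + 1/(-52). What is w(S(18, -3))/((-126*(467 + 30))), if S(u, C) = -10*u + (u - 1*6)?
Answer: -2465/100946664 ≈ -2.4419e-5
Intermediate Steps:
S(u, C) = -6 - 9*u (S(u, C) = -10*u + (u - 6) = -10*u + (-6 + u) = -6 - 9*u)
w(T) = -1/52 + 2*T/(-49 + T) (w(T) = (2*T)/(-49 + T) - 1/52 = 2*T/(-49 + T) - 1/52 = -1/52 + 2*T/(-49 + T))
w(S(18, -3))/((-126*(467 + 30))) = ((49 + 103*(-6 - 9*18))/(52*(-49 + (-6 - 9*18))))/((-126*(467 + 30))) = ((49 + 103*(-6 - 162))/(52*(-49 + (-6 - 162))))/((-126*497)) = ((49 + 103*(-168))/(52*(-49 - 168)))/(-62622) = ((1/52)*(49 - 17304)/(-217))*(-1/62622) = ((1/52)*(-1/217)*(-17255))*(-1/62622) = (2465/1612)*(-1/62622) = -2465/100946664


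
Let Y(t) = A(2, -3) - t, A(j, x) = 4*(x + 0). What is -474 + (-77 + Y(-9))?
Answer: -554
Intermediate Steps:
A(j, x) = 4*x
Y(t) = -12 - t (Y(t) = 4*(-3) - t = -12 - t)
-474 + (-77 + Y(-9)) = -474 + (-77 + (-12 - 1*(-9))) = -474 + (-77 + (-12 + 9)) = -474 + (-77 - 3) = -474 - 80 = -554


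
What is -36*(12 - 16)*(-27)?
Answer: -3888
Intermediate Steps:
-36*(12 - 16)*(-27) = -36*(-4)*(-27) = 144*(-27) = -3888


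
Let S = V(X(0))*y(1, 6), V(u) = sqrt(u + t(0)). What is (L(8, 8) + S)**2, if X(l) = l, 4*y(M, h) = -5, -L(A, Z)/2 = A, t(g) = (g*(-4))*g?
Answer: 256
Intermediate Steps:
t(g) = -4*g**2 (t(g) = (-4*g)*g = -4*g**2)
L(A, Z) = -2*A
y(M, h) = -5/4 (y(M, h) = (1/4)*(-5) = -5/4)
V(u) = sqrt(u) (V(u) = sqrt(u - 4*0**2) = sqrt(u - 4*0) = sqrt(u + 0) = sqrt(u))
S = 0 (S = sqrt(0)*(-5/4) = 0*(-5/4) = 0)
(L(8, 8) + S)**2 = (-2*8 + 0)**2 = (-16 + 0)**2 = (-16)**2 = 256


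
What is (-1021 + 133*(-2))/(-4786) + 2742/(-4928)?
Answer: -1695219/5896352 ≈ -0.28750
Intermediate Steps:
(-1021 + 133*(-2))/(-4786) + 2742/(-4928) = (-1021 - 266)*(-1/4786) + 2742*(-1/4928) = -1287*(-1/4786) - 1371/2464 = 1287/4786 - 1371/2464 = -1695219/5896352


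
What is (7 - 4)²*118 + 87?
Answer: 1149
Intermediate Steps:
(7 - 4)²*118 + 87 = 3²*118 + 87 = 9*118 + 87 = 1062 + 87 = 1149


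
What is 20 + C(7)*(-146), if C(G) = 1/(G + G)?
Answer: 67/7 ≈ 9.5714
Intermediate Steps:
C(G) = 1/(2*G)
20 + C(7)*(-146) = 20 + ((½)/7)*(-146) = 20 + ((½)*(⅐))*(-146) = 20 + (1/14)*(-146) = 20 - 73/7 = 67/7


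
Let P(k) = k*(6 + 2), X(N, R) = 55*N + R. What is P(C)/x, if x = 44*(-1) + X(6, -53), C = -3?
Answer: -24/233 ≈ -0.10300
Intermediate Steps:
X(N, R) = R + 55*N
P(k) = 8*k (P(k) = k*8 = 8*k)
x = 233 (x = 44*(-1) + (-53 + 55*6) = -44 + (-53 + 330) = -44 + 277 = 233)
P(C)/x = (8*(-3))/233 = -24*1/233 = -24/233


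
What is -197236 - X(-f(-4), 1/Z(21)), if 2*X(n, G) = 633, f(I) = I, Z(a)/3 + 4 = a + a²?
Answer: -395105/2 ≈ -1.9755e+5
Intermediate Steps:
Z(a) = -12 + 3*a + 3*a² (Z(a) = -12 + 3*(a + a²) = -12 + (3*a + 3*a²) = -12 + 3*a + 3*a²)
X(n, G) = 633/2 (X(n, G) = (½)*633 = 633/2)
-197236 - X(-f(-4), 1/Z(21)) = -197236 - 1*633/2 = -197236 - 633/2 = -395105/2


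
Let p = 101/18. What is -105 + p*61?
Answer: 4271/18 ≈ 237.28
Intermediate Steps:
p = 101/18 (p = 101*(1/18) = 101/18 ≈ 5.6111)
-105 + p*61 = -105 + (101/18)*61 = -105 + 6161/18 = 4271/18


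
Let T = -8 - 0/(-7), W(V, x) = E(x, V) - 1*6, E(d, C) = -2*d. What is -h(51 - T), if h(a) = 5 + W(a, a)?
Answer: 119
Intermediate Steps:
W(V, x) = -6 - 2*x (W(V, x) = -2*x - 1*6 = -2*x - 6 = -6 - 2*x)
T = -8 (T = -8 - 0*(-1)/7 = -8 - 1*0 = -8 + 0 = -8)
h(a) = -1 - 2*a (h(a) = 5 + (-6 - 2*a) = -1 - 2*a)
-h(51 - T) = -(-1 - 2*(51 - 1*(-8))) = -(-1 - 2*(51 + 8)) = -(-1 - 2*59) = -(-1 - 118) = -1*(-119) = 119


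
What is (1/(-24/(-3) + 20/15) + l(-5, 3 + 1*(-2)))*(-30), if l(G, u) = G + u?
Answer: 1635/14 ≈ 116.79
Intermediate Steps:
(1/(-24/(-3) + 20/15) + l(-5, 3 + 1*(-2)))*(-30) = (1/(-24/(-3) + 20/15) + (-5 + (3 + 1*(-2))))*(-30) = (1/(-24*(-⅓) + 20*(1/15)) + (-5 + (3 - 2)))*(-30) = (1/(8 + 4/3) + (-5 + 1))*(-30) = (1/(28/3) - 4)*(-30) = (3/28 - 4)*(-30) = -109/28*(-30) = 1635/14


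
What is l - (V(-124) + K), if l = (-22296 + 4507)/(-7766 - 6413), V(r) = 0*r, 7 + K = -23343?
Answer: 331097439/14179 ≈ 23351.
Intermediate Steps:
K = -23350 (K = -7 - 23343 = -23350)
V(r) = 0
l = 17789/14179 (l = -17789/(-14179) = -17789*(-1/14179) = 17789/14179 ≈ 1.2546)
l - (V(-124) + K) = 17789/14179 - (0 - 23350) = 17789/14179 - 1*(-23350) = 17789/14179 + 23350 = 331097439/14179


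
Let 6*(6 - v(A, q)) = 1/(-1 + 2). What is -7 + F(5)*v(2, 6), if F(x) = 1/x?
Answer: -35/6 ≈ -5.8333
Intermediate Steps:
v(A, q) = 35/6 (v(A, q) = 6 - 1/(6*(-1 + 2)) = 6 - 1/6/1 = 6 - 1/6*1 = 6 - 1/6 = 35/6)
-7 + F(5)*v(2, 6) = -7 + (35/6)/5 = -7 + (1/5)*(35/6) = -7 + 7/6 = -35/6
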